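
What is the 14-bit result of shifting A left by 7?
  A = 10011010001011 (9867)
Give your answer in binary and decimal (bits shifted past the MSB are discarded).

Shift left by 7: drop the top 7 bit(s), append 7 zero(s) on the right.
  10011010001011  ->  discard [1001101], keep [0001011], append 0000000
= 00010110000000

Answer: 00010110000000 (1408)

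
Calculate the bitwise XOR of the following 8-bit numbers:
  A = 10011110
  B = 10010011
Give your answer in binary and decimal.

Apply ^ to each column (1 where bits differ):
  10011110
^ 10010011
----------
  00001101

Answer: 00001101 (13)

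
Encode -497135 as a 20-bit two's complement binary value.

1. Binary of +497135:  01111001010111101111
2. Invert bits:     10000110101000010000
3. Add 1:           10000110101000010001

Answer: 10000110101000010001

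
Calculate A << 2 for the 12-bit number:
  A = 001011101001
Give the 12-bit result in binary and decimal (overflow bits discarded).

Shift left by 2: drop the top 2 bit(s), append 2 zero(s) on the right.
  001011101001  ->  discard [00], keep [1011101001], append 00
= 101110100100

Answer: 101110100100 (2980)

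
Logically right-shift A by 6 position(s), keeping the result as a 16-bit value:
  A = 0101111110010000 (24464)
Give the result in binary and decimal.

Logical shift right by 6: drop the bottom 6 bit(s), prepend 6 zero(s) on the left.
  0101111110010000  ->  keep [0101111110], discard [010000], prepend 000000
= 0000000101111110

Answer: 0000000101111110 (382)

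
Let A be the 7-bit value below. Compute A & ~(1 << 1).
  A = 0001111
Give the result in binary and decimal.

Mask = ~(1 << 1) = 1111101
Bit 1 of A is 1, so AND-ing with the mask clears it to 0.
  0001111
& 1111101
---------
  0001101

Answer: 0001101 (13)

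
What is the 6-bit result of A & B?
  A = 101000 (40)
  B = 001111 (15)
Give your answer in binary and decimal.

Apply & to each column (1 only where both bits are 1):
  101000
& 001111
--------
  001000

Answer: 001000 (8)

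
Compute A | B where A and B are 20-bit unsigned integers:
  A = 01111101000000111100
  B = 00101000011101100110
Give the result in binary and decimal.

Apply | to each column (1 where either bit is 1):
  01111101000000111100
| 00101000011101100110
----------------------
  01111101011101111110

Answer: 01111101011101111110 (513918)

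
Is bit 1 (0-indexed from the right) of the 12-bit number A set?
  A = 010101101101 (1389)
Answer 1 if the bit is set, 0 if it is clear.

Bit 1 is the 2nd from the right.
  010101101101
            ^
That bit is 0.

Answer: 0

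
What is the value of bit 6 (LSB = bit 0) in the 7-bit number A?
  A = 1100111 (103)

Bit 6 is the 7th from the right.
  1100111
  ^
That bit is 1.

Answer: 1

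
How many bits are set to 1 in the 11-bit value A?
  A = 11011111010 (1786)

11011111010
1-bits at positions (from bit 0 = LSB): 1, 3, 4, 5, 6, 7, 9, 10
Count = 8

Answer: 8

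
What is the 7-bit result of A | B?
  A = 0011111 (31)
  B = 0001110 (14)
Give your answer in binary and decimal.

Apply | to each column (1 where either bit is 1):
  0011111
| 0001110
---------
  0011111

Answer: 0011111 (31)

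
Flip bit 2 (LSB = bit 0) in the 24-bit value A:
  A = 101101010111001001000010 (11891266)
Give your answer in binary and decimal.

Mask = 1 << 2 = 000000000000000000000100
Bit 2 of A is 0; XOR with the mask flips it to 1.
  101101010111001001000010
^ 000000000000000000000100
--------------------------
  101101010111001001000110

Answer: 101101010111001001000110 (11891270)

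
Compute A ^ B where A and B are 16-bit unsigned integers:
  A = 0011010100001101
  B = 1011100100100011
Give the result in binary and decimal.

Apply ^ to each column (1 where bits differ):
  0011010100001101
^ 1011100100100011
------------------
  1000110000101110

Answer: 1000110000101110 (35886)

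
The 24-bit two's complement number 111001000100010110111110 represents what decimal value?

MSB is 1, so the value is negative. Find the magnitude:
1. Invert bits:  000110111011101001000001
2. Add 1:        000110111011101001000010  = 1817154
3. Apply sign:   -1817154

Answer: -1817154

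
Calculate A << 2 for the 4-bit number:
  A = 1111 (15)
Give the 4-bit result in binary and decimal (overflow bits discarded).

Shift left by 2: drop the top 2 bit(s), append 2 zero(s) on the right.
  1111  ->  discard [11], keep [11], append 00
= 1100

Answer: 1100 (12)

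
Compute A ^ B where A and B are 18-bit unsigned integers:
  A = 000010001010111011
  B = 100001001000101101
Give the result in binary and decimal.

Apply ^ to each column (1 where bits differ):
  000010001010111011
^ 100001001000101101
--------------------
  100011000010010110

Answer: 100011000010010110 (143510)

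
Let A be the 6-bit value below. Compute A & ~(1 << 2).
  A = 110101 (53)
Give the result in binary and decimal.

Mask = ~(1 << 2) = 111011
Bit 2 of A is 1, so AND-ing with the mask clears it to 0.
  110101
& 111011
--------
  110001

Answer: 110001 (49)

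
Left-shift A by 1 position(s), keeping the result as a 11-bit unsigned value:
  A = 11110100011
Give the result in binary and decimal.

Shift left by 1: drop the top 1 bit(s), append 1 zero(s) on the right.
  11110100011  ->  discard [1], keep [1110100011], append 0
= 11101000110

Answer: 11101000110 (1862)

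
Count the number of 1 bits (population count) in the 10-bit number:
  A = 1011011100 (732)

1011011100
1-bits at positions (from bit 0 = LSB): 2, 3, 4, 6, 7, 9
Count = 6

Answer: 6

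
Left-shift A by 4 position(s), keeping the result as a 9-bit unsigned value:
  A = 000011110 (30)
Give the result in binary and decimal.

Shift left by 4: drop the top 4 bit(s), append 4 zero(s) on the right.
  000011110  ->  discard [0000], keep [11110], append 0000
= 111100000

Answer: 111100000 (480)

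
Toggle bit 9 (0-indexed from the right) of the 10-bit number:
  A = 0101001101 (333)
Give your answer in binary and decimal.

Mask = 1 << 9 = 1000000000
Bit 9 of A is 0; XOR with the mask flips it to 1.
  0101001101
^ 1000000000
------------
  1101001101

Answer: 1101001101 (845)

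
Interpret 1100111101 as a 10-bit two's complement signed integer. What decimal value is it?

MSB is 1, so the value is negative. Find the magnitude:
1. Invert bits:  0011000010
2. Add 1:        0011000011  = 195
3. Apply sign:   -195

Answer: -195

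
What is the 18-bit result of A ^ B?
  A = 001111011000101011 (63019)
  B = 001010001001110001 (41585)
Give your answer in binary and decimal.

Apply ^ to each column (1 where bits differ):
  001111011000101011
^ 001010001001110001
--------------------
  000101010001011010

Answer: 000101010001011010 (21594)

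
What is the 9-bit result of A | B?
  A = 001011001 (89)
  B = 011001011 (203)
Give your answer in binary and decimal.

Apply | to each column (1 where either bit is 1):
  001011001
| 011001011
-----------
  011011011

Answer: 011011011 (219)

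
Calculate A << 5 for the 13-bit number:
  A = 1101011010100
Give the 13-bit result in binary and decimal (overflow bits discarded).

Shift left by 5: drop the top 5 bit(s), append 5 zero(s) on the right.
  1101011010100  ->  discard [11010], keep [11010100], append 00000
= 1101010000000

Answer: 1101010000000 (6784)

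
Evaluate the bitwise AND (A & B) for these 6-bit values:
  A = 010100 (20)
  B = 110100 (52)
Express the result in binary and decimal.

Apply & to each column (1 only where both bits are 1):
  010100
& 110100
--------
  010100

Answer: 010100 (20)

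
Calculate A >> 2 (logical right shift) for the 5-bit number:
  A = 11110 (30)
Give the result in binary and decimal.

Logical shift right by 2: drop the bottom 2 bit(s), prepend 2 zero(s) on the left.
  11110  ->  keep [111], discard [10], prepend 00
= 00111

Answer: 00111 (7)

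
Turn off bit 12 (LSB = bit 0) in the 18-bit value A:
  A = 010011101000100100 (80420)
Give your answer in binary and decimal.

Mask = ~(1 << 12) = 111110111111111111
Bit 12 of A is 1, so AND-ing with the mask clears it to 0.
  010011101000100100
& 111110111111111111
--------------------
  010010101000100100

Answer: 010010101000100100 (76324)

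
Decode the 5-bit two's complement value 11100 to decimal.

MSB is 1, so the value is negative. Find the magnitude:
1. Invert bits:  00011
2. Add 1:        00100  = 4
3. Apply sign:   -4

Answer: -4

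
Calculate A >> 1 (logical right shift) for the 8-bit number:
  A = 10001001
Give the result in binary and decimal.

Logical shift right by 1: drop the bottom 1 bit(s), prepend 1 zero(s) on the left.
  10001001  ->  keep [1000100], discard [1], prepend 0
= 01000100

Answer: 01000100 (68)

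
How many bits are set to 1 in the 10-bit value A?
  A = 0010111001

0010111001
1-bits at positions (from bit 0 = LSB): 0, 3, 4, 5, 7
Count = 5

Answer: 5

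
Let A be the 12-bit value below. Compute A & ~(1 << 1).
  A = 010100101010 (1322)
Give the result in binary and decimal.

Mask = ~(1 << 1) = 111111111101
Bit 1 of A is 1, so AND-ing with the mask clears it to 0.
  010100101010
& 111111111101
--------------
  010100101000

Answer: 010100101000 (1320)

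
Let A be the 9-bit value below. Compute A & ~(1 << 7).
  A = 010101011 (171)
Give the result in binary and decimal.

Mask = ~(1 << 7) = 101111111
Bit 7 of A is 1, so AND-ing with the mask clears it to 0.
  010101011
& 101111111
-----------
  000101011

Answer: 000101011 (43)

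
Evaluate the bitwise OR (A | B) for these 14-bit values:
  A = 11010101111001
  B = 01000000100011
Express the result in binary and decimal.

Apply | to each column (1 where either bit is 1):
  11010101111001
| 01000000100011
----------------
  11010101111011

Answer: 11010101111011 (13691)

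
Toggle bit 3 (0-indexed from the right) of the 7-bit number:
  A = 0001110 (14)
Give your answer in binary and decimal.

Mask = 1 << 3 = 0001000
Bit 3 of A is 1; XOR with the mask flips it to 0.
  0001110
^ 0001000
---------
  0000110

Answer: 0000110 (6)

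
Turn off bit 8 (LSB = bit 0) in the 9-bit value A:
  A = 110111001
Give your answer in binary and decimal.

Mask = ~(1 << 8) = 011111111
Bit 8 of A is 1, so AND-ing with the mask clears it to 0.
  110111001
& 011111111
-----------
  010111001

Answer: 010111001 (185)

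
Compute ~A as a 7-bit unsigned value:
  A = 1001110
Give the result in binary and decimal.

Flip each bit (0->1, 1->0):
  1001110
  0110001

Answer: 0110001 (49)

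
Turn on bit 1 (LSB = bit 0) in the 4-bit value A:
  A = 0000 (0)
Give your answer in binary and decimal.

Mask = 1 << 1 = 0010
Bit 1 of A is 0, so OR-ing with the mask flips it to 1.
  0000
| 0010
------
  0010

Answer: 0010 (2)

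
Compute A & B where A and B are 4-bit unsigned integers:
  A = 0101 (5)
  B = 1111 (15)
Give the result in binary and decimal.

Apply & to each column (1 only where both bits are 1):
  0101
& 1111
------
  0101

Answer: 0101 (5)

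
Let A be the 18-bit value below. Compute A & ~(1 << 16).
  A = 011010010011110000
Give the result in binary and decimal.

Mask = ~(1 << 16) = 101111111111111111
Bit 16 of A is 1, so AND-ing with the mask clears it to 0.
  011010010011110000
& 101111111111111111
--------------------
  001010010011110000

Answer: 001010010011110000 (42224)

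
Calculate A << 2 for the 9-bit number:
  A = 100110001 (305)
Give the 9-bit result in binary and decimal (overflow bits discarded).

Shift left by 2: drop the top 2 bit(s), append 2 zero(s) on the right.
  100110001  ->  discard [10], keep [0110001], append 00
= 011000100

Answer: 011000100 (196)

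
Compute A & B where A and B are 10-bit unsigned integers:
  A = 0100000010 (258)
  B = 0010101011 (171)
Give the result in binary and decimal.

Apply & to each column (1 only where both bits are 1):
  0100000010
& 0010101011
------------
  0000000010

Answer: 0000000010 (2)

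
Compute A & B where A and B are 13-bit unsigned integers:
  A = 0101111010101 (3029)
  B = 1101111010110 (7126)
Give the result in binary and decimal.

Apply & to each column (1 only where both bits are 1):
  0101111010101
& 1101111010110
---------------
  0101111010100

Answer: 0101111010100 (3028)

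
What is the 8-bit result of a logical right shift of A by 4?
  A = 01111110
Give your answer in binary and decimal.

Logical shift right by 4: drop the bottom 4 bit(s), prepend 4 zero(s) on the left.
  01111110  ->  keep [0111], discard [1110], prepend 0000
= 00000111

Answer: 00000111 (7)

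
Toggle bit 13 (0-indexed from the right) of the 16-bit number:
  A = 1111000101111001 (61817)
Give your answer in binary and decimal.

Mask = 1 << 13 = 0010000000000000
Bit 13 of A is 1; XOR with the mask flips it to 0.
  1111000101111001
^ 0010000000000000
------------------
  1101000101111001

Answer: 1101000101111001 (53625)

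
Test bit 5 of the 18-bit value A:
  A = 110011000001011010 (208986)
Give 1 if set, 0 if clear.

Bit 5 is the 6th from the right.
  110011000001011010
              ^
That bit is 0.

Answer: 0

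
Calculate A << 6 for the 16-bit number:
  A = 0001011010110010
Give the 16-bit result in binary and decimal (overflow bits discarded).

Shift left by 6: drop the top 6 bit(s), append 6 zero(s) on the right.
  0001011010110010  ->  discard [000101], keep [1010110010], append 000000
= 1010110010000000

Answer: 1010110010000000 (44160)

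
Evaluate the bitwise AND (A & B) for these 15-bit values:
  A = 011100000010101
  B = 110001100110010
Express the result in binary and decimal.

Apply & to each column (1 only where both bits are 1):
  011100000010101
& 110001100110010
-----------------
  010000000010000

Answer: 010000000010000 (8208)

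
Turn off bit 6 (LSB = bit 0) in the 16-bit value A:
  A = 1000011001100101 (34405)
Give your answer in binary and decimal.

Mask = ~(1 << 6) = 1111111110111111
Bit 6 of A is 1, so AND-ing with the mask clears it to 0.
  1000011001100101
& 1111111110111111
------------------
  1000011000100101

Answer: 1000011000100101 (34341)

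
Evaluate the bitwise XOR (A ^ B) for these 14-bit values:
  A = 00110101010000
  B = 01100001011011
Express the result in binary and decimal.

Apply ^ to each column (1 where bits differ):
  00110101010000
^ 01100001011011
----------------
  01010100001011

Answer: 01010100001011 (5387)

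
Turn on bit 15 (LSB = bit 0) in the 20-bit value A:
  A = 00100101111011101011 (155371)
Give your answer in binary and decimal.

Mask = 1 << 15 = 00001000000000000000
Bit 15 of A is 0, so OR-ing with the mask flips it to 1.
  00100101111011101011
| 00001000000000000000
----------------------
  00101101111011101011

Answer: 00101101111011101011 (188139)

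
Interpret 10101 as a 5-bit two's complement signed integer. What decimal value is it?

MSB is 1, so the value is negative. Find the magnitude:
1. Invert bits:  01010
2. Add 1:        01011  = 11
3. Apply sign:   -11

Answer: -11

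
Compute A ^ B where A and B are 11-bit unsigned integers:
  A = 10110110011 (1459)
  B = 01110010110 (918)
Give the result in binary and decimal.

Apply ^ to each column (1 where bits differ):
  10110110011
^ 01110010110
-------------
  11000100101

Answer: 11000100101 (1573)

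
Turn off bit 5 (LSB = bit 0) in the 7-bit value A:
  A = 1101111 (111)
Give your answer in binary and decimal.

Mask = ~(1 << 5) = 1011111
Bit 5 of A is 1, so AND-ing with the mask clears it to 0.
  1101111
& 1011111
---------
  1001111

Answer: 1001111 (79)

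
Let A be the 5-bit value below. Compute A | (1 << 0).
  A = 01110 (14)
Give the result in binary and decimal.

Mask = 1 << 0 = 00001
Bit 0 of A is 0, so OR-ing with the mask flips it to 1.
  01110
| 00001
-------
  01111

Answer: 01111 (15)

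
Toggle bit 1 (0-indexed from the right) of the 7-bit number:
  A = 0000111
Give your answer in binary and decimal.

Mask = 1 << 1 = 0000010
Bit 1 of A is 1; XOR with the mask flips it to 0.
  0000111
^ 0000010
---------
  0000101

Answer: 0000101 (5)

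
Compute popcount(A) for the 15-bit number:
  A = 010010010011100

010010010011100
1-bits at positions (from bit 0 = LSB): 2, 3, 4, 7, 10, 13
Count = 6

Answer: 6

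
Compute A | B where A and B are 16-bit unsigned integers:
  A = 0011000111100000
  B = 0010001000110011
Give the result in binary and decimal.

Apply | to each column (1 where either bit is 1):
  0011000111100000
| 0010001000110011
------------------
  0011001111110011

Answer: 0011001111110011 (13299)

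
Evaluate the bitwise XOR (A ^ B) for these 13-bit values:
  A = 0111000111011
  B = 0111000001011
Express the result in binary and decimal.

Apply ^ to each column (1 where bits differ):
  0111000111011
^ 0111000001011
---------------
  0000000110000

Answer: 0000000110000 (48)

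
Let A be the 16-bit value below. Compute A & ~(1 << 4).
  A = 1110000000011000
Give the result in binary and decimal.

Mask = ~(1 << 4) = 1111111111101111
Bit 4 of A is 1, so AND-ing with the mask clears it to 0.
  1110000000011000
& 1111111111101111
------------------
  1110000000001000

Answer: 1110000000001000 (57352)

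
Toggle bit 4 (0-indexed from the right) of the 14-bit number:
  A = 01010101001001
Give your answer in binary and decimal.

Mask = 1 << 4 = 00000000010000
Bit 4 of A is 0; XOR with the mask flips it to 1.
  01010101001001
^ 00000000010000
----------------
  01010101011001

Answer: 01010101011001 (5465)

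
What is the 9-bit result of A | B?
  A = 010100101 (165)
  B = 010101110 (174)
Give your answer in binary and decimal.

Apply | to each column (1 where either bit is 1):
  010100101
| 010101110
-----------
  010101111

Answer: 010101111 (175)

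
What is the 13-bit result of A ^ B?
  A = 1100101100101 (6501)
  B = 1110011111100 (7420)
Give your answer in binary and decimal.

Apply ^ to each column (1 where bits differ):
  1100101100101
^ 1110011111100
---------------
  0010110011001

Answer: 0010110011001 (1433)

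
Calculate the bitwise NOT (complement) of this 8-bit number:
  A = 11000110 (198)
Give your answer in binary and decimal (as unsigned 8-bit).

Flip each bit (0->1, 1->0):
  11000110
  00111001

Answer: 00111001 (57)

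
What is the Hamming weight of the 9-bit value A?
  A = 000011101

000011101
1-bits at positions (from bit 0 = LSB): 0, 2, 3, 4
Count = 4

Answer: 4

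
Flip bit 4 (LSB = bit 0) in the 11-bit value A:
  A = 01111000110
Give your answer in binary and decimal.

Mask = 1 << 4 = 00000010000
Bit 4 of A is 0; XOR with the mask flips it to 1.
  01111000110
^ 00000010000
-------------
  01111010110

Answer: 01111010110 (982)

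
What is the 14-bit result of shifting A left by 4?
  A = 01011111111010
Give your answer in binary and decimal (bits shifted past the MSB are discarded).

Shift left by 4: drop the top 4 bit(s), append 4 zero(s) on the right.
  01011111111010  ->  discard [0101], keep [1111111010], append 0000
= 11111110100000

Answer: 11111110100000 (16288)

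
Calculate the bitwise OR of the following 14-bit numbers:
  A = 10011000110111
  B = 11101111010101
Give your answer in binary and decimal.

Apply | to each column (1 where either bit is 1):
  10011000110111
| 11101111010101
----------------
  11111111110111

Answer: 11111111110111 (16375)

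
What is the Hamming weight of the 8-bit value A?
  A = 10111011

10111011
1-bits at positions (from bit 0 = LSB): 0, 1, 3, 4, 5, 7
Count = 6

Answer: 6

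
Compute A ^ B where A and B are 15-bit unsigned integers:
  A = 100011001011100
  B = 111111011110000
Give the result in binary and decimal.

Apply ^ to each column (1 where bits differ):
  100011001011100
^ 111111011110000
-----------------
  011100010101100

Answer: 011100010101100 (14508)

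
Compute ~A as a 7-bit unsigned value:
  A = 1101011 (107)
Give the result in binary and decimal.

Flip each bit (0->1, 1->0):
  1101011
  0010100

Answer: 0010100 (20)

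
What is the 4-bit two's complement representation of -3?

1. Binary of +3:  0011
2. Invert bits:     1100
3. Add 1:           1101

Answer: 1101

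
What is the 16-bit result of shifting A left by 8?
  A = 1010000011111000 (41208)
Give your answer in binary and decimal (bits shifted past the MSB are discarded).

Shift left by 8: drop the top 8 bit(s), append 8 zero(s) on the right.
  1010000011111000  ->  discard [10100000], keep [11111000], append 00000000
= 1111100000000000

Answer: 1111100000000000 (63488)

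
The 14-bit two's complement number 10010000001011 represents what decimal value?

MSB is 1, so the value is negative. Find the magnitude:
1. Invert bits:  01101111110100
2. Add 1:        01101111110101  = 7157
3. Apply sign:   -7157

Answer: -7157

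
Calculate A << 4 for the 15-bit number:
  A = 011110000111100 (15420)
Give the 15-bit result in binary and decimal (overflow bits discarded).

Shift left by 4: drop the top 4 bit(s), append 4 zero(s) on the right.
  011110000111100  ->  discard [0111], keep [10000111100], append 0000
= 100001111000000

Answer: 100001111000000 (17344)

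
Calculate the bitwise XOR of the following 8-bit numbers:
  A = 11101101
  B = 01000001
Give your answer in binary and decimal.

Apply ^ to each column (1 where bits differ):
  11101101
^ 01000001
----------
  10101100

Answer: 10101100 (172)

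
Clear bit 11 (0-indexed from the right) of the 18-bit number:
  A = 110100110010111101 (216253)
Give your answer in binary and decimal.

Mask = ~(1 << 11) = 111111011111111111
Bit 11 of A is 1, so AND-ing with the mask clears it to 0.
  110100110010111101
& 111111011111111111
--------------------
  110100010010111101

Answer: 110100010010111101 (214205)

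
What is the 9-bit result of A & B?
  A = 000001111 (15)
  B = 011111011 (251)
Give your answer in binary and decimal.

Apply & to each column (1 only where both bits are 1):
  000001111
& 011111011
-----------
  000001011

Answer: 000001011 (11)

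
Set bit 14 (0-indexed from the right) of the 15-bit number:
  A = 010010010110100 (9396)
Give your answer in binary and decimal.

Mask = 1 << 14 = 100000000000000
Bit 14 of A is 0, so OR-ing with the mask flips it to 1.
  010010010110100
| 100000000000000
-----------------
  110010010110100

Answer: 110010010110100 (25780)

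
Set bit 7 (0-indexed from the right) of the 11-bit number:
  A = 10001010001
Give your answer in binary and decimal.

Mask = 1 << 7 = 00010000000
Bit 7 of A is 0, so OR-ing with the mask flips it to 1.
  10001010001
| 00010000000
-------------
  10011010001

Answer: 10011010001 (1233)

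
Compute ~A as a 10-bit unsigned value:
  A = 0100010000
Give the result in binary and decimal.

Flip each bit (0->1, 1->0):
  0100010000
  1011101111

Answer: 1011101111 (751)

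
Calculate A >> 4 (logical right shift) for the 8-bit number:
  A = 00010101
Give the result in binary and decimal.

Logical shift right by 4: drop the bottom 4 bit(s), prepend 4 zero(s) on the left.
  00010101  ->  keep [0001], discard [0101], prepend 0000
= 00000001

Answer: 00000001 (1)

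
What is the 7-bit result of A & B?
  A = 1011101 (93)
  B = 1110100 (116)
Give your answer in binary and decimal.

Apply & to each column (1 only where both bits are 1):
  1011101
& 1110100
---------
  1010100

Answer: 1010100 (84)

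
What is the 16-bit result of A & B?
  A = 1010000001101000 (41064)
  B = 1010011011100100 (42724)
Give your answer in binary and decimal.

Apply & to each column (1 only where both bits are 1):
  1010000001101000
& 1010011011100100
------------------
  1010000001100000

Answer: 1010000001100000 (41056)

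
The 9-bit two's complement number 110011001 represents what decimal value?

MSB is 1, so the value is negative. Find the magnitude:
1. Invert bits:  001100110
2. Add 1:        001100111  = 103
3. Apply sign:   -103

Answer: -103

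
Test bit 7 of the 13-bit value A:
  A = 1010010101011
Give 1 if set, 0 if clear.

Bit 7 is the 8th from the right.
  1010010101011
       ^
That bit is 1.

Answer: 1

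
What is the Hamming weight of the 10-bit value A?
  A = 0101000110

0101000110
1-bits at positions (from bit 0 = LSB): 1, 2, 6, 8
Count = 4

Answer: 4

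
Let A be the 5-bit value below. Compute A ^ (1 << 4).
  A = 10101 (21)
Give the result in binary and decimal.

Mask = 1 << 4 = 10000
Bit 4 of A is 1; XOR with the mask flips it to 0.
  10101
^ 10000
-------
  00101

Answer: 00101 (5)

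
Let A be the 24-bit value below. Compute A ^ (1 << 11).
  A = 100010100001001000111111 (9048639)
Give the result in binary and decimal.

Mask = 1 << 11 = 000000000000100000000000
Bit 11 of A is 0; XOR with the mask flips it to 1.
  100010100001001000111111
^ 000000000000100000000000
--------------------------
  100010100001101000111111

Answer: 100010100001101000111111 (9050687)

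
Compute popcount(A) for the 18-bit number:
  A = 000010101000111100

000010101000111100
1-bits at positions (from bit 0 = LSB): 2, 3, 4, 5, 9, 11, 13
Count = 7

Answer: 7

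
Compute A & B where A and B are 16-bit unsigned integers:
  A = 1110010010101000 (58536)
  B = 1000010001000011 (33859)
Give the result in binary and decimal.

Apply & to each column (1 only where both bits are 1):
  1110010010101000
& 1000010001000011
------------------
  1000010000000000

Answer: 1000010000000000 (33792)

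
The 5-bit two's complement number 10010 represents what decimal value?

MSB is 1, so the value is negative. Find the magnitude:
1. Invert bits:  01101
2. Add 1:        01110  = 14
3. Apply sign:   -14

Answer: -14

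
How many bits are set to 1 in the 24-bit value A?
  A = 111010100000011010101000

111010100000011010101000
1-bits at positions (from bit 0 = LSB): 3, 5, 7, 9, 10, 17, 19, 21, 22, 23
Count = 10

Answer: 10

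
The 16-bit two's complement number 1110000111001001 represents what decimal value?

MSB is 1, so the value is negative. Find the magnitude:
1. Invert bits:  0001111000110110
2. Add 1:        0001111000110111  = 7735
3. Apply sign:   -7735

Answer: -7735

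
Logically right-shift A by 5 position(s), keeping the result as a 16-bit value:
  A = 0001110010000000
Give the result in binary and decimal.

Logical shift right by 5: drop the bottom 5 bit(s), prepend 5 zero(s) on the left.
  0001110010000000  ->  keep [00011100100], discard [00000], prepend 00000
= 0000000011100100

Answer: 0000000011100100 (228)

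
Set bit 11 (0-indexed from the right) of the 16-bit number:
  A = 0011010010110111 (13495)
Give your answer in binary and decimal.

Mask = 1 << 11 = 0000100000000000
Bit 11 of A is 0, so OR-ing with the mask flips it to 1.
  0011010010110111
| 0000100000000000
------------------
  0011110010110111

Answer: 0011110010110111 (15543)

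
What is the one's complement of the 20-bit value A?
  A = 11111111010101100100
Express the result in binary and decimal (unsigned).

Flip each bit (0->1, 1->0):
  11111111010101100100
  00000000101010011011

Answer: 00000000101010011011 (2715)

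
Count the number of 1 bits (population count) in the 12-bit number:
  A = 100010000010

100010000010
1-bits at positions (from bit 0 = LSB): 1, 7, 11
Count = 3

Answer: 3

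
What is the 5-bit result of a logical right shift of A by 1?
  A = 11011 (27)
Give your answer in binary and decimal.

Logical shift right by 1: drop the bottom 1 bit(s), prepend 1 zero(s) on the left.
  11011  ->  keep [1101], discard [1], prepend 0
= 01101

Answer: 01101 (13)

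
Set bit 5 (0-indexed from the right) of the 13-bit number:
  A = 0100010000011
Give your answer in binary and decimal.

Mask = 1 << 5 = 0000000100000
Bit 5 of A is 0, so OR-ing with the mask flips it to 1.
  0100010000011
| 0000000100000
---------------
  0100010100011

Answer: 0100010100011 (2211)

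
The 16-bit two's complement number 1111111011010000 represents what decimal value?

MSB is 1, so the value is negative. Find the magnitude:
1. Invert bits:  0000000100101111
2. Add 1:        0000000100110000  = 304
3. Apply sign:   -304

Answer: -304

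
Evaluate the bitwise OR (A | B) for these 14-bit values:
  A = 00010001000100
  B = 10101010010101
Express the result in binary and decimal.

Apply | to each column (1 where either bit is 1):
  00010001000100
| 10101010010101
----------------
  10111011010101

Answer: 10111011010101 (11989)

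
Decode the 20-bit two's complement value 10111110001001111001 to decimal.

MSB is 1, so the value is negative. Find the magnitude:
1. Invert bits:  01000001110110000110
2. Add 1:        01000001110110000111  = 269703
3. Apply sign:   -269703

Answer: -269703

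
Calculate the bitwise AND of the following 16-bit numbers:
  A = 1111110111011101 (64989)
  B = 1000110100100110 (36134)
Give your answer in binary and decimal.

Apply & to each column (1 only where both bits are 1):
  1111110111011101
& 1000110100100110
------------------
  1000110100000100

Answer: 1000110100000100 (36100)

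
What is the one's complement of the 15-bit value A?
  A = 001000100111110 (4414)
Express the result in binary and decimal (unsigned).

Flip each bit (0->1, 1->0):
  001000100111110
  110111011000001

Answer: 110111011000001 (28353)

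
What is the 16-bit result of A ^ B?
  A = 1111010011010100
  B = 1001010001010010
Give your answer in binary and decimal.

Apply ^ to each column (1 where bits differ):
  1111010011010100
^ 1001010001010010
------------------
  0110000010000110

Answer: 0110000010000110 (24710)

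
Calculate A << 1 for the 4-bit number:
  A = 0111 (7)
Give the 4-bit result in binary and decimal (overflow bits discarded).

Shift left by 1: drop the top 1 bit(s), append 1 zero(s) on the right.
  0111  ->  discard [0], keep [111], append 0
= 1110

Answer: 1110 (14)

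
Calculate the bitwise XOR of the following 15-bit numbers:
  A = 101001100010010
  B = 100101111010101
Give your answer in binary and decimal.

Apply ^ to each column (1 where bits differ):
  101001100010010
^ 100101111010101
-----------------
  001100011000111

Answer: 001100011000111 (6343)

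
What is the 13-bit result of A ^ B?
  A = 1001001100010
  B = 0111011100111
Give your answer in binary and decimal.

Apply ^ to each column (1 where bits differ):
  1001001100010
^ 0111011100111
---------------
  1110010000101

Answer: 1110010000101 (7301)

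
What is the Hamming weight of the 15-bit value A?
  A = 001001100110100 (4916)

001001100110100
1-bits at positions (from bit 0 = LSB): 2, 4, 5, 8, 9, 12
Count = 6

Answer: 6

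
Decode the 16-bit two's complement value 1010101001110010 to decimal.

MSB is 1, so the value is negative. Find the magnitude:
1. Invert bits:  0101010110001101
2. Add 1:        0101010110001110  = 21902
3. Apply sign:   -21902

Answer: -21902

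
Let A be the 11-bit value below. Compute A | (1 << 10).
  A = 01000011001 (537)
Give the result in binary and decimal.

Mask = 1 << 10 = 10000000000
Bit 10 of A is 0, so OR-ing with the mask flips it to 1.
  01000011001
| 10000000000
-------------
  11000011001

Answer: 11000011001 (1561)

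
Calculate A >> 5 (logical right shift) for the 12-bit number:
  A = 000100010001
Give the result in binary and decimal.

Logical shift right by 5: drop the bottom 5 bit(s), prepend 5 zero(s) on the left.
  000100010001  ->  keep [0001000], discard [10001], prepend 00000
= 000000001000

Answer: 000000001000 (8)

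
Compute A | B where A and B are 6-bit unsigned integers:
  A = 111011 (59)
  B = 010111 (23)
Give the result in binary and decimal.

Apply | to each column (1 where either bit is 1):
  111011
| 010111
--------
  111111

Answer: 111111 (63)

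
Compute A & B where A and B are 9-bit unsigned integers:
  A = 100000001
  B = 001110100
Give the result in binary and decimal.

Apply & to each column (1 only where both bits are 1):
  100000001
& 001110100
-----------
  000000000

Answer: 000000000 (0)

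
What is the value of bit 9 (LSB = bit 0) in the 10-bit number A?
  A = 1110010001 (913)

Bit 9 is the 10th from the right.
  1110010001
  ^
That bit is 1.

Answer: 1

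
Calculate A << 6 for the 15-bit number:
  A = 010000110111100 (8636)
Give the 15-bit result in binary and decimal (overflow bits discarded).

Shift left by 6: drop the top 6 bit(s), append 6 zero(s) on the right.
  010000110111100  ->  discard [010000], keep [110111100], append 000000
= 110111100000000

Answer: 110111100000000 (28416)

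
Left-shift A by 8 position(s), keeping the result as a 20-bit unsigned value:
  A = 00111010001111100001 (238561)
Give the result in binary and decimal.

Shift left by 8: drop the top 8 bit(s), append 8 zero(s) on the right.
  00111010001111100001  ->  discard [00111010], keep [001111100001], append 00000000
= 00111110000100000000

Answer: 00111110000100000000 (254208)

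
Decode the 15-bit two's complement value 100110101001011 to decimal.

MSB is 1, so the value is negative. Find the magnitude:
1. Invert bits:  011001010110100
2. Add 1:        011001010110101  = 12981
3. Apply sign:   -12981

Answer: -12981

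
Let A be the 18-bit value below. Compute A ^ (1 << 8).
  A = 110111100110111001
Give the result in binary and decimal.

Mask = 1 << 8 = 000000000100000000
Bit 8 of A is 1; XOR with the mask flips it to 0.
  110111100110111001
^ 000000000100000000
--------------------
  110111100010111001

Answer: 110111100010111001 (227513)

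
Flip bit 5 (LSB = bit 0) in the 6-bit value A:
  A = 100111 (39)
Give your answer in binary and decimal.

Mask = 1 << 5 = 100000
Bit 5 of A is 1; XOR with the mask flips it to 0.
  100111
^ 100000
--------
  000111

Answer: 000111 (7)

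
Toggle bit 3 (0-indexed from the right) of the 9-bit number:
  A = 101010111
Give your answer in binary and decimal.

Mask = 1 << 3 = 000001000
Bit 3 of A is 0; XOR with the mask flips it to 1.
  101010111
^ 000001000
-----------
  101011111

Answer: 101011111 (351)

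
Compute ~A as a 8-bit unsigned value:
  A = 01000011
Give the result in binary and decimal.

Flip each bit (0->1, 1->0):
  01000011
  10111100

Answer: 10111100 (188)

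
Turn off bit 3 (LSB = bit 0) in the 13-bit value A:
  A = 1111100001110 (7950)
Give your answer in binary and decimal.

Mask = ~(1 << 3) = 1111111110111
Bit 3 of A is 1, so AND-ing with the mask clears it to 0.
  1111100001110
& 1111111110111
---------------
  1111100000110

Answer: 1111100000110 (7942)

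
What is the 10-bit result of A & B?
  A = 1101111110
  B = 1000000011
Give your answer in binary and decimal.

Apply & to each column (1 only where both bits are 1):
  1101111110
& 1000000011
------------
  1000000010

Answer: 1000000010 (514)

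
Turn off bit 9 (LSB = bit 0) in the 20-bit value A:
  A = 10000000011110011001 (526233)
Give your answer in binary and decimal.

Mask = ~(1 << 9) = 11111111110111111111
Bit 9 of A is 1, so AND-ing with the mask clears it to 0.
  10000000011110011001
& 11111111110111111111
----------------------
  10000000010110011001

Answer: 10000000010110011001 (525721)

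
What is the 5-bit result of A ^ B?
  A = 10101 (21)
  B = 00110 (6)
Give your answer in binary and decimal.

Apply ^ to each column (1 where bits differ):
  10101
^ 00110
-------
  10011

Answer: 10011 (19)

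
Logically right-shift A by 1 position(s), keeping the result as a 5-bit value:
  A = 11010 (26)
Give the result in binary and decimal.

Logical shift right by 1: drop the bottom 1 bit(s), prepend 1 zero(s) on the left.
  11010  ->  keep [1101], discard [0], prepend 0
= 01101

Answer: 01101 (13)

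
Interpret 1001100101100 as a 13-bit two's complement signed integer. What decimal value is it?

MSB is 1, so the value is negative. Find the magnitude:
1. Invert bits:  0110011010011
2. Add 1:        0110011010100  = 3284
3. Apply sign:   -3284

Answer: -3284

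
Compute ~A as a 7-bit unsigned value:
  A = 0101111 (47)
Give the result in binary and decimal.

Flip each bit (0->1, 1->0):
  0101111
  1010000

Answer: 1010000 (80)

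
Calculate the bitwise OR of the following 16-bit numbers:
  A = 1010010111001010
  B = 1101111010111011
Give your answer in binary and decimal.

Apply | to each column (1 where either bit is 1):
  1010010111001010
| 1101111010111011
------------------
  1111111111111011

Answer: 1111111111111011 (65531)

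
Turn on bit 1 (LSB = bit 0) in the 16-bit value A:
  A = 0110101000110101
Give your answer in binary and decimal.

Mask = 1 << 1 = 0000000000000010
Bit 1 of A is 0, so OR-ing with the mask flips it to 1.
  0110101000110101
| 0000000000000010
------------------
  0110101000110111

Answer: 0110101000110111 (27191)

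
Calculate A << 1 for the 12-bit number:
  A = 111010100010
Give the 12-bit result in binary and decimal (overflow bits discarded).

Shift left by 1: drop the top 1 bit(s), append 1 zero(s) on the right.
  111010100010  ->  discard [1], keep [11010100010], append 0
= 110101000100

Answer: 110101000100 (3396)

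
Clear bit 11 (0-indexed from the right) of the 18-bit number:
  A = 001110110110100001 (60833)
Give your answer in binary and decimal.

Mask = ~(1 << 11) = 111111011111111111
Bit 11 of A is 1, so AND-ing with the mask clears it to 0.
  001110110110100001
& 111111011111111111
--------------------
  001110010110100001

Answer: 001110010110100001 (58785)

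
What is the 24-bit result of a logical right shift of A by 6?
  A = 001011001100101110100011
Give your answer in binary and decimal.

Logical shift right by 6: drop the bottom 6 bit(s), prepend 6 zero(s) on the left.
  001011001100101110100011  ->  keep [001011001100101110], discard [100011], prepend 000000
= 000000001011001100101110

Answer: 000000001011001100101110 (45870)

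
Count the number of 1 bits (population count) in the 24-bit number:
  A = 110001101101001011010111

110001101101001011010111
1-bits at positions (from bit 0 = LSB): 0, 1, 2, 4, 6, 7, 9, 12, 14, 15, 17, 18, 22, 23
Count = 14

Answer: 14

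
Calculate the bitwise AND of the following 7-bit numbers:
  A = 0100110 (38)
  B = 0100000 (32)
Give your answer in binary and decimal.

Apply & to each column (1 only where both bits are 1):
  0100110
& 0100000
---------
  0100000

Answer: 0100000 (32)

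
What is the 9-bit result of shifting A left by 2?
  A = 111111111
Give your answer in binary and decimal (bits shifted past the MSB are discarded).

Shift left by 2: drop the top 2 bit(s), append 2 zero(s) on the right.
  111111111  ->  discard [11], keep [1111111], append 00
= 111111100

Answer: 111111100 (508)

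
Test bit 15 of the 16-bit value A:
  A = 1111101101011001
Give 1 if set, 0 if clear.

Bit 15 is the 16th from the right.
  1111101101011001
  ^
That bit is 1.

Answer: 1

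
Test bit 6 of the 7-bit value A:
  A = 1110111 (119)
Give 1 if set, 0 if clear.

Bit 6 is the 7th from the right.
  1110111
  ^
That bit is 1.

Answer: 1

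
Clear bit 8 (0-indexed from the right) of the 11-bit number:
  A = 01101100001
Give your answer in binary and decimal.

Mask = ~(1 << 8) = 11011111111
Bit 8 of A is 1, so AND-ing with the mask clears it to 0.
  01101100001
& 11011111111
-------------
  01001100001

Answer: 01001100001 (609)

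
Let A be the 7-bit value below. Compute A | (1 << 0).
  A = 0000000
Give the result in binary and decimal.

Mask = 1 << 0 = 0000001
Bit 0 of A is 0, so OR-ing with the mask flips it to 1.
  0000000
| 0000001
---------
  0000001

Answer: 0000001 (1)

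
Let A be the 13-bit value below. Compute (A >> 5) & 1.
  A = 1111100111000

Bit 5 is the 6th from the right.
  1111100111000
         ^
That bit is 1.

Answer: 1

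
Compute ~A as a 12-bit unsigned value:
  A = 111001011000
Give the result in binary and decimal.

Flip each bit (0->1, 1->0):
  111001011000
  000110100111

Answer: 000110100111 (423)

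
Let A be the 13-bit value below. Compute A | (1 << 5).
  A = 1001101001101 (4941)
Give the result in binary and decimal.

Mask = 1 << 5 = 0000000100000
Bit 5 of A is 0, so OR-ing with the mask flips it to 1.
  1001101001101
| 0000000100000
---------------
  1001101101101

Answer: 1001101101101 (4973)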